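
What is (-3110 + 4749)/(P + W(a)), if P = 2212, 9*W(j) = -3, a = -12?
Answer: 4917/6635 ≈ 0.74107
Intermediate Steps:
W(j) = -⅓ (W(j) = (⅑)*(-3) = -⅓)
(-3110 + 4749)/(P + W(a)) = (-3110 + 4749)/(2212 - ⅓) = 1639/(6635/3) = 1639*(3/6635) = 4917/6635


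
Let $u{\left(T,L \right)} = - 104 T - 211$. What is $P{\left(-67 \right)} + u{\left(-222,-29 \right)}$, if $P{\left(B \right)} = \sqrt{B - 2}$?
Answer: $22877 + i \sqrt{69} \approx 22877.0 + 8.3066 i$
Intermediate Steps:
$P{\left(B \right)} = \sqrt{-2 + B}$
$u{\left(T,L \right)} = -211 - 104 T$
$P{\left(-67 \right)} + u{\left(-222,-29 \right)} = \sqrt{-2 - 67} - -22877 = \sqrt{-69} + \left(-211 + 23088\right) = i \sqrt{69} + 22877 = 22877 + i \sqrt{69}$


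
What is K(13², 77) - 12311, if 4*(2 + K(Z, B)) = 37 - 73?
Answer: -12322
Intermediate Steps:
K(Z, B) = -11 (K(Z, B) = -2 + (37 - 73)/4 = -2 + (¼)*(-36) = -2 - 9 = -11)
K(13², 77) - 12311 = -11 - 12311 = -12322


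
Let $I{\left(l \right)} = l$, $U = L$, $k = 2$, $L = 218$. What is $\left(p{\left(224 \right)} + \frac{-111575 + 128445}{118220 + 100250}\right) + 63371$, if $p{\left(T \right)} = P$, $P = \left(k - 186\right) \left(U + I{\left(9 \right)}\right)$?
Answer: $\frac{67423204}{3121} \approx 21603.0$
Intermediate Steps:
$U = 218$
$P = -41768$ ($P = \left(2 - 186\right) \left(218 + 9\right) = \left(-184\right) 227 = -41768$)
$p{\left(T \right)} = -41768$
$\left(p{\left(224 \right)} + \frac{-111575 + 128445}{118220 + 100250}\right) + 63371 = \left(-41768 + \frac{-111575 + 128445}{118220 + 100250}\right) + 63371 = \left(-41768 + \frac{16870}{218470}\right) + 63371 = \left(-41768 + 16870 \cdot \frac{1}{218470}\right) + 63371 = \left(-41768 + \frac{241}{3121}\right) + 63371 = - \frac{130357687}{3121} + 63371 = \frac{67423204}{3121}$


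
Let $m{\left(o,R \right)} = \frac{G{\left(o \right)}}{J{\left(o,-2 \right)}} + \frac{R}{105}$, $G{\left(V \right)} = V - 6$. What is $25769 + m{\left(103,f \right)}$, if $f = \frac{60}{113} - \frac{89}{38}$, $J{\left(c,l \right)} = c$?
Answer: $\frac{170963606207}{6634230} \approx 25770.0$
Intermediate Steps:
$G{\left(V \right)} = -6 + V$
$f = - \frac{7777}{4294}$ ($f = 60 \cdot \frac{1}{113} - \frac{89}{38} = \frac{60}{113} - \frac{89}{38} = - \frac{7777}{4294} \approx -1.8111$)
$m{\left(o,R \right)} = \frac{R}{105} + \frac{-6 + o}{o}$ ($m{\left(o,R \right)} = \frac{-6 + o}{o} + \frac{R}{105} = \frac{R}{105} + \frac{-6 + o}{o}$)
$25769 + m{\left(103,f \right)} = 25769 + \left(1 - \frac{6}{103} + \frac{1}{105} \left(- \frac{7777}{4294}\right)\right) = 25769 - - \frac{6133337}{6634230} = 25769 + \frac{6133337}{6634230} = \frac{170963606207}{6634230}$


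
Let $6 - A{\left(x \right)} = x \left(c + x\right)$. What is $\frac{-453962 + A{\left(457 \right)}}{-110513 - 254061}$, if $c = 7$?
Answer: $\frac{333002}{182287} \approx 1.8268$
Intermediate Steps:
$A{\left(x \right)} = 6 - x \left(7 + x\right)$
$\frac{-453962 + A{\left(457 \right)}}{-110513 - 254061} = \frac{-453962 - 212042}{-110513 - 254061} = \frac{-453962 - 212042}{-364574} = \left(-453962 - 212042\right) \left(- \frac{1}{364574}\right) = \left(-666004\right) \left(- \frac{1}{364574}\right) = \frac{333002}{182287}$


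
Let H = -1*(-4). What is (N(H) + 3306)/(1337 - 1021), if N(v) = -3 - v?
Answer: 3299/316 ≈ 10.440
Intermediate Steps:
H = 4
(N(H) + 3306)/(1337 - 1021) = ((-3 - 1*4) + 3306)/(1337 - 1021) = ((-3 - 4) + 3306)/316 = (-7 + 3306)*(1/316) = 3299*(1/316) = 3299/316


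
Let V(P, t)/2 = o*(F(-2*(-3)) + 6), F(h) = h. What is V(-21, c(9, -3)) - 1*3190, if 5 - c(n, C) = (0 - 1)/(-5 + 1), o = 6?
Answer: -3046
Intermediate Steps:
c(n, C) = 19/4 (c(n, C) = 5 - (0 - 1)/(-5 + 1) = 5 - (-1)/(-4) = 5 - (-1)*(-1)/4 = 5 - 1*¼ = 5 - ¼ = 19/4)
V(P, t) = 144 (V(P, t) = 2*(6*(-2*(-3) + 6)) = 2*(6*(6 + 6)) = 2*(6*12) = 2*72 = 144)
V(-21, c(9, -3)) - 1*3190 = 144 - 1*3190 = 144 - 3190 = -3046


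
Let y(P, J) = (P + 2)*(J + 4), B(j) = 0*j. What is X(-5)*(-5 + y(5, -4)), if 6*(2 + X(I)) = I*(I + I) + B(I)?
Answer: -95/3 ≈ -31.667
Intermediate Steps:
B(j) = 0
y(P, J) = (2 + P)*(4 + J)
X(I) = -2 + I²/3 (X(I) = -2 + (I*(I + I) + 0)/6 = -2 + (I*(2*I) + 0)/6 = -2 + (2*I² + 0)/6 = -2 + (2*I²)/6 = -2 + I²/3)
X(-5)*(-5 + y(5, -4)) = (-2 + (⅓)*(-5)²)*(-5 + (8 + 2*(-4) + 4*5 - 4*5)) = (-2 + (⅓)*25)*(-5 + (8 - 8 + 20 - 20)) = (-2 + 25/3)*(-5 + 0) = (19/3)*(-5) = -95/3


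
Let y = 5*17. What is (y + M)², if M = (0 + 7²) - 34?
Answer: 10000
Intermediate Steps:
y = 85
M = 15 (M = (0 + 49) - 34 = 49 - 34 = 15)
(y + M)² = (85 + 15)² = 100² = 10000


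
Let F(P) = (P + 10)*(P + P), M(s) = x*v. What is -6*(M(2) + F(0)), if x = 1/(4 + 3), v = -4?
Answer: 24/7 ≈ 3.4286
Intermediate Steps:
x = ⅐ (x = 1/7 = ⅐ ≈ 0.14286)
M(s) = -4/7 (M(s) = (⅐)*(-4) = -4/7)
F(P) = 2*P*(10 + P) (F(P) = (10 + P)*(2*P) = 2*P*(10 + P))
-6*(M(2) + F(0)) = -6*(-4/7 + 2*0*(10 + 0)) = -6*(-4/7 + 2*0*10) = -6*(-4/7 + 0) = -6*(-4/7) = 24/7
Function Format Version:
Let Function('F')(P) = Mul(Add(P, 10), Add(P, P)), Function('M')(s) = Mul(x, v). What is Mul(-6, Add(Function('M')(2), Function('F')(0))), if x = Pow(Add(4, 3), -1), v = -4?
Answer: Rational(24, 7) ≈ 3.4286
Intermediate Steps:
x = Rational(1, 7) (x = Pow(7, -1) = Rational(1, 7) ≈ 0.14286)
Function('M')(s) = Rational(-4, 7) (Function('M')(s) = Mul(Rational(1, 7), -4) = Rational(-4, 7))
Function('F')(P) = Mul(2, P, Add(10, P)) (Function('F')(P) = Mul(Add(10, P), Mul(2, P)) = Mul(2, P, Add(10, P)))
Mul(-6, Add(Function('M')(2), Function('F')(0))) = Mul(-6, Add(Rational(-4, 7), Mul(2, 0, Add(10, 0)))) = Mul(-6, Add(Rational(-4, 7), Mul(2, 0, 10))) = Mul(-6, Add(Rational(-4, 7), 0)) = Mul(-6, Rational(-4, 7)) = Rational(24, 7)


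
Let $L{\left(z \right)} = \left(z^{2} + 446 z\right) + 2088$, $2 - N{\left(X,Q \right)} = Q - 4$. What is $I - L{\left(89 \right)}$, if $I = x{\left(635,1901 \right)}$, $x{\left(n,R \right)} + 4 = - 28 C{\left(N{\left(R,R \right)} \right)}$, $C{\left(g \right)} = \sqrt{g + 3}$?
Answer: $-49707 - 56 i \sqrt{473} \approx -49707.0 - 1217.9 i$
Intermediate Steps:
$N{\left(X,Q \right)} = 6 - Q$ ($N{\left(X,Q \right)} = 2 - \left(Q - 4\right) = 2 - \left(-4 + Q\right) = 6 - Q$)
$L{\left(z \right)} = 2088 + z^{2} + 446 z$
$C{\left(g \right)} = \sqrt{3 + g}$
$x{\left(n,R \right)} = -4 - 28 \sqrt{9 - R}$ ($x{\left(n,R \right)} = -4 - 28 \sqrt{3 - \left(-6 + R\right)} = -4 - 28 \sqrt{9 - R}$)
$I = -4 - 56 i \sqrt{473}$ ($I = -4 - 28 \sqrt{9 - 1901} = -4 - 28 \sqrt{-1892} = -4 - 28 \cdot 2 i \sqrt{473} = -4 - 56 i \sqrt{473} \approx -4.0 - 1217.9 i$)
$I - L{\left(89 \right)} = \left(-4 - 56 i \sqrt{473}\right) - \left(2088 + 89^{2} + 446 \cdot 89\right) = \left(-4 - 56 i \sqrt{473}\right) - \left(2088 + 7921 + 39694\right) = \left(-4 - 56 i \sqrt{473}\right) - 49703 = -49707 - 56 i \sqrt{473}$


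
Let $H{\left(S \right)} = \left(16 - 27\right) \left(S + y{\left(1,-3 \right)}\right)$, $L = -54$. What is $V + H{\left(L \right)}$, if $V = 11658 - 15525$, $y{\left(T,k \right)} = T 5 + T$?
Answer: $-3339$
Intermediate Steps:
$y{\left(T,k \right)} = 6 T$ ($y{\left(T,k \right)} = 5 T + T = 6 T$)
$H{\left(S \right)} = -66 - 11 S$ ($H{\left(S \right)} = \left(16 - 27\right) \left(S + 6 \cdot 1\right) = - 11 \left(S + 6\right) = - 11 \left(6 + S\right) = -66 - 11 S$)
$V = -3867$ ($V = 11658 - 15525 = -3867$)
$V + H{\left(L \right)} = -3867 - -528 = -3867 + \left(-66 + 594\right) = -3867 + 528 = -3339$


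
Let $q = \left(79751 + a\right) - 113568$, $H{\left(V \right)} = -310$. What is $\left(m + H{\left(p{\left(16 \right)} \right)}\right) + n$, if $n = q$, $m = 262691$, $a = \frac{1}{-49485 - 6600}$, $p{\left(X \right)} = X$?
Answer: $\frac{12819011939}{56085} \approx 2.2856 \cdot 10^{5}$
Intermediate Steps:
$a = - \frac{1}{56085}$ ($a = \frac{1}{-56085} = - \frac{1}{56085} \approx -1.783 \cdot 10^{-5}$)
$q = - \frac{1896626446}{56085}$ ($q = \left(79751 - \frac{1}{56085}\right) - 113568 = \frac{4472834834}{56085} - 113568 = - \frac{1896626446}{56085} \approx -33817.0$)
$n = - \frac{1896626446}{56085} \approx -33817.0$
$\left(m + H{\left(p{\left(16 \right)} \right)}\right) + n = \left(262691 - 310\right) - \frac{1896626446}{56085} = 262381 - \frac{1896626446}{56085} = \frac{12819011939}{56085}$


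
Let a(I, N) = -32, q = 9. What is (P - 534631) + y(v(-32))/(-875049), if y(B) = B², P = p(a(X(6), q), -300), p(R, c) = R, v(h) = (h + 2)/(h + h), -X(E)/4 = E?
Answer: -159694958416971/298683392 ≈ -5.3466e+5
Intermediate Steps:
X(E) = -4*E
v(h) = (2 + h)/(2*h) (v(h) = (2 + h)/((2*h)) = (2 + h)*(1/(2*h)) = (2 + h)/(2*h))
P = -32
(P - 534631) + y(v(-32))/(-875049) = (-32 - 534631) + ((½)*(2 - 32)/(-32))²/(-875049) = -534663 + ((½)*(-1/32)*(-30))²*(-1/875049) = -534663 + (15/32)²*(-1/875049) = -534663 + (225/1024)*(-1/875049) = -534663 - 75/298683392 = -159694958416971/298683392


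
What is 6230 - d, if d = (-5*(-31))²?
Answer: -17795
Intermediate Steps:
d = 24025 (d = 155² = 24025)
6230 - d = 6230 - 1*24025 = 6230 - 24025 = -17795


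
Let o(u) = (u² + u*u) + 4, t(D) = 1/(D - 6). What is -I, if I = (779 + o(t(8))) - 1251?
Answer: 935/2 ≈ 467.50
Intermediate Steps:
t(D) = 1/(-6 + D)
o(u) = 4 + 2*u² (o(u) = (u² + u²) + 4 = 2*u² + 4 = 4 + 2*u²)
I = -935/2 (I = (779 + (4 + 2*(1/(-6 + 8))²)) - 1251 = (779 + (4 + 2*(1/2)²)) - 1251 = (779 + (4 + 2*(½)²)) - 1251 = (779 + (4 + 2*(¼))) - 1251 = (779 + (4 + ½)) - 1251 = (779 + 9/2) - 1251 = 1567/2 - 1251 = -935/2 ≈ -467.50)
-I = -1*(-935/2) = 935/2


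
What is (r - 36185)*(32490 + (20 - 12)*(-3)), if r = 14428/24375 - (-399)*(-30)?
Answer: -12702470728934/8125 ≈ -1.5634e+9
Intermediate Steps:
r = -291754322/24375 (r = 14428*(1/24375) - 1*11970 = 14428/24375 - 11970 = -291754322/24375 ≈ -11969.)
(r - 36185)*(32490 + (20 - 12)*(-3)) = (-291754322/24375 - 36185)*(32490 + (20 - 12)*(-3)) = -1173763697*(32490 + 8*(-3))/24375 = -1173763697*(32490 - 24)/24375 = -1173763697/24375*32466 = -12702470728934/8125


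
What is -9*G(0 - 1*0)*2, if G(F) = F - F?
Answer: 0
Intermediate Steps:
G(F) = 0
-9*G(0 - 1*0)*2 = -9*0*2 = 0*2 = 0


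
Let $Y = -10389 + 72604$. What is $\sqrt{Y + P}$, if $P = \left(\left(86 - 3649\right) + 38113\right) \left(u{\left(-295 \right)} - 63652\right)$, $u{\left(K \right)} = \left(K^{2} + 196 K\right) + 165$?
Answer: $i \sqrt{1184380885} \approx 34415.0 i$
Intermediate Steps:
$Y = 62215$
$u{\left(K \right)} = 165 + K^{2} + 196 K$
$P = -1184443100$ ($P = \left(\left(86 - 3649\right) + 38113\right) \left(\left(165 + \left(-295\right)^{2} + 196 \left(-295\right)\right) - 63652\right) = \left(\left(86 - 3649\right) + 38113\right) \left(\left(165 + 87025 - 57820\right) - 63652\right) = \left(-3563 + 38113\right) \left(29370 - 63652\right) = 34550 \left(-34282\right) = -1184443100$)
$\sqrt{Y + P} = \sqrt{62215 - 1184443100} = \sqrt{-1184380885} = i \sqrt{1184380885}$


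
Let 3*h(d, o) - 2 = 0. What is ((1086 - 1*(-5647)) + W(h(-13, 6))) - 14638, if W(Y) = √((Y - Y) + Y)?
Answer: -7905 + √6/3 ≈ -7904.2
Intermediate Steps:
h(d, o) = ⅔ (h(d, o) = ⅔ + (⅓)*0 = ⅔ + 0 = ⅔)
W(Y) = √Y (W(Y) = √(0 + Y) = √Y)
((1086 - 1*(-5647)) + W(h(-13, 6))) - 14638 = ((1086 - 1*(-5647)) + √(⅔)) - 14638 = ((1086 + 5647) + √6/3) - 14638 = (6733 + √6/3) - 14638 = -7905 + √6/3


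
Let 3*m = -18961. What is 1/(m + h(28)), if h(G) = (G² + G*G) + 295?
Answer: -3/13372 ≈ -0.00022435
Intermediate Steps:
m = -18961/3 (m = (⅓)*(-18961) = -18961/3 ≈ -6320.3)
h(G) = 295 + 2*G² (h(G) = (G² + G²) + 295 = 2*G² + 295 = 295 + 2*G²)
1/(m + h(28)) = 1/(-18961/3 + (295 + 2*28²)) = 1/(-18961/3 + (295 + 2*784)) = 1/(-18961/3 + (295 + 1568)) = 1/(-18961/3 + 1863) = 1/(-13372/3) = -3/13372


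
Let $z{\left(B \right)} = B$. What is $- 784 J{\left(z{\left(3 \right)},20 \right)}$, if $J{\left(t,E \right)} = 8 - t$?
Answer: $-3920$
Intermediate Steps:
$- 784 J{\left(z{\left(3 \right)},20 \right)} = - 784 \left(8 - 3\right) = \left(-784\right) 5 = -3920$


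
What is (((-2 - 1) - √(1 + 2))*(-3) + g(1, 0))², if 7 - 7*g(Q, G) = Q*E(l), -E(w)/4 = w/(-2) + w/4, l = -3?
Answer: 6652/49 + 438*√3/7 ≈ 244.13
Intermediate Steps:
E(w) = w (E(w) = -4*(w/(-2) + w/4) = -4*(w*(-½) + w*(¼)) = -4*(-w/2 + w/4) = -(-1)*w = w)
g(Q, G) = 1 + 3*Q/7 (g(Q, G) = 1 - Q*(-3)/7 = 1 - (-3)*Q/7 = 1 + 3*Q/7)
(((-2 - 1) - √(1 + 2))*(-3) + g(1, 0))² = (((-2 - 1) - √(1 + 2))*(-3) + (1 + (3/7)*1))² = ((-3 - √3)*(-3) + (1 + 3/7))² = ((9 + 3*√3) + 10/7)² = (73/7 + 3*√3)²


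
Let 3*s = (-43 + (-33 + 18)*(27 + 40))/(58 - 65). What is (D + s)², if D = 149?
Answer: 17447329/441 ≈ 39563.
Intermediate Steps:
s = 1048/21 (s = ((-43 + (-33 + 18)*(27 + 40))/(58 - 65))/3 = ((-43 - 15*67)/(-7))/3 = ((-43 - 1005)*(-⅐))/3 = (-1048*(-⅐))/3 = (⅓)*(1048/7) = 1048/21 ≈ 49.905)
(D + s)² = (149 + 1048/21)² = (4177/21)² = 17447329/441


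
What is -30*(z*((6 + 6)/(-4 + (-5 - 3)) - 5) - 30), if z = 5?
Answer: 1800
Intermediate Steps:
-30*(z*((6 + 6)/(-4 + (-5 - 3)) - 5) - 30) = -30*(5*((6 + 6)/(-4 + (-5 - 3)) - 5) - 30) = -30*(5*(12/(-4 - 8) - 5) - 30) = -30*(5*(12/(-12) - 5) - 30) = -30*(5*(12*(-1/12) - 5) - 30) = -30*(5*(-1 - 5) - 30) = -30*(5*(-6) - 30) = -30*(-30 - 30) = -30*(-60) = 1800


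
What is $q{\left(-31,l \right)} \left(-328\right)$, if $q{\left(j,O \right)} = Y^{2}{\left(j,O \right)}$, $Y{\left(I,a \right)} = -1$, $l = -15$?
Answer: $-328$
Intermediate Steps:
$q{\left(j,O \right)} = 1$ ($q{\left(j,O \right)} = \left(-1\right)^{2} = 1$)
$q{\left(-31,l \right)} \left(-328\right) = 1 \left(-328\right) = -328$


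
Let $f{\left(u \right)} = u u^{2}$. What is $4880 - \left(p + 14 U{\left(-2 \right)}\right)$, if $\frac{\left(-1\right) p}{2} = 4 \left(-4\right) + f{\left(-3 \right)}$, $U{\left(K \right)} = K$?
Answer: $4822$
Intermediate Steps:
$f{\left(u \right)} = u^{3}$
$p = 86$ ($p = - 2 \left(4 \left(-4\right) + \left(-3\right)^{3}\right) = - 2 \left(-16 - 27\right) = \left(-2\right) \left(-43\right) = 86$)
$4880 - \left(p + 14 U{\left(-2 \right)}\right) = 4880 - \left(86 + 14 \left(-2\right)\right) = 4880 - \left(86 - 28\right) = 4880 - 58 = 4822$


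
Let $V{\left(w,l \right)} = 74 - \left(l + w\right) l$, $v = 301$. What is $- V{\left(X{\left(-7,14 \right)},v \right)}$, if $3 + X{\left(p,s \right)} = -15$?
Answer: $85109$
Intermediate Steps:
$X{\left(p,s \right)} = -18$ ($X{\left(p,s \right)} = -3 - 15 = -18$)
$V{\left(w,l \right)} = 74 - l \left(l + w\right)$
$- V{\left(X{\left(-7,14 \right)},v \right)} = - (74 - 301^{2} - 301 \left(-18\right)) = - (74 - 90601 + 5418) = \left(-1\right) \left(-85109\right) = 85109$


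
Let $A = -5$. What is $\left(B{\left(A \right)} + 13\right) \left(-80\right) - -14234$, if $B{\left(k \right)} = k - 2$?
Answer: $13754$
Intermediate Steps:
$B{\left(k \right)} = -2 + k$ ($B{\left(k \right)} = k - 2 = -2 + k$)
$\left(B{\left(A \right)} + 13\right) \left(-80\right) - -14234 = \left(\left(-2 - 5\right) + 13\right) \left(-80\right) - -14234 = \left(-7 + 13\right) \left(-80\right) + 14234 = 6 \left(-80\right) + 14234 = -480 + 14234 = 13754$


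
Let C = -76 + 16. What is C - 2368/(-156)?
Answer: -1748/39 ≈ -44.820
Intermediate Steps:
C = -60
C - 2368/(-156) = -60 - 2368/(-156) = -60 - 2368*(-1)/156 = -60 - 32*(-37/78) = -60 + 592/39 = -1748/39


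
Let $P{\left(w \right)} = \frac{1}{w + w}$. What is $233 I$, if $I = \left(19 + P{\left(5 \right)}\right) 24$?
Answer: $\frac{534036}{5} \approx 1.0681 \cdot 10^{5}$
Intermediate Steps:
$P{\left(w \right)} = \frac{1}{2 w}$
$I = \frac{2292}{5}$ ($I = \left(19 + \frac{1}{2 \cdot 5}\right) 24 = \left(19 + \frac{1}{2} \cdot \frac{1}{5}\right) 24 = \left(19 + \frac{1}{10}\right) 24 = \frac{191}{10} \cdot 24 = \frac{2292}{5} \approx 458.4$)
$233 I = 233 \cdot \frac{2292}{5} = \frac{534036}{5}$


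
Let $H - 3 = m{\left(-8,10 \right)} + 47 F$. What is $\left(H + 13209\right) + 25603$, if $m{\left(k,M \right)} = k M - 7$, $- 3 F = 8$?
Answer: $\frac{115808}{3} \approx 38603.0$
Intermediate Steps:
$F = - \frac{8}{3}$ ($F = \left(- \frac{1}{3}\right) 8 = - \frac{8}{3} \approx -2.6667$)
$m{\left(k,M \right)} = -7 + M k$ ($m{\left(k,M \right)} = M k - 7 = -7 + M k$)
$H = - \frac{628}{3}$ ($H = 3 + \left(\left(-7 + 10 \left(-8\right)\right) + 47 \left(- \frac{8}{3}\right)\right) = 3 - \frac{637}{3} = - \frac{628}{3} \approx -209.33$)
$\left(H + 13209\right) + 25603 = \left(- \frac{628}{3} + 13209\right) + 25603 = \frac{38999}{3} + 25603 = \frac{115808}{3}$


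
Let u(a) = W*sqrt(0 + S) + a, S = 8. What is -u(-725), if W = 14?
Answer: 725 - 28*sqrt(2) ≈ 685.40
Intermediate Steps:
u(a) = a + 28*sqrt(2) (u(a) = 14*sqrt(0 + 8) + a = 14*sqrt(8) + a = 14*(2*sqrt(2)) + a = 28*sqrt(2) + a = a + 28*sqrt(2))
-u(-725) = -(-725 + 28*sqrt(2)) = 725 - 28*sqrt(2)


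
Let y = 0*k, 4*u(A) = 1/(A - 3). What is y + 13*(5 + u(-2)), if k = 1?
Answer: 1287/20 ≈ 64.350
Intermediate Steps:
u(A) = 1/(4*(-3 + A)) (u(A) = 1/(4*(A - 3)) = 1/(4*(-3 + A)))
y = 0 (y = 0*1 = 0)
y + 13*(5 + u(-2)) = 0 + 13*(5 + 1/(4*(-3 - 2))) = 0 + 13*(5 + (1/4)/(-5)) = 0 + 13*(5 + (1/4)*(-1/5)) = 0 + 13*(5 - 1/20) = 0 + 13*(99/20) = 0 + 1287/20 = 1287/20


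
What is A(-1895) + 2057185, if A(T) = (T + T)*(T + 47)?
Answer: 9061105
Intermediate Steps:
A(T) = 2*T*(47 + T) (A(T) = (2*T)*(47 + T) = 2*T*(47 + T))
A(-1895) + 2057185 = 2*(-1895)*(47 - 1895) + 2057185 = 2*(-1895)*(-1848) + 2057185 = 7003920 + 2057185 = 9061105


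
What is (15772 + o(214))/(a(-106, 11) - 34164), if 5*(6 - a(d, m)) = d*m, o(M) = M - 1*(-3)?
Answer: -79945/169624 ≈ -0.47131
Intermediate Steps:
o(M) = 3 + M (o(M) = M + 3 = 3 + M)
a(d, m) = 6 - d*m/5
(15772 + o(214))/(a(-106, 11) - 34164) = (15772 + (3 + 214))/((6 - 1/5*(-106)*11) - 34164) = (15772 + 217)/((6 + 1166/5) - 34164) = 15989/(1196/5 - 34164) = 15989/(-169624/5) = 15989*(-5/169624) = -79945/169624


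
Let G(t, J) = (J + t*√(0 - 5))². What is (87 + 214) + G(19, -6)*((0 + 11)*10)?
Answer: -194289 - 25080*I*√5 ≈ -1.9429e+5 - 56081.0*I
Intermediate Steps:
G(t, J) = (J + I*t*√5)² (G(t, J) = (J + t*√(-5))² = (J + t*(I*√5))² = (J + I*t*√5)²)
(87 + 214) + G(19, -6)*((0 + 11)*10) = (87 + 214) + (-6 + I*19*√5)²*((0 + 11)*10) = 301 + (-6 + 19*I*√5)²*(11*10) = 301 + (-6 + 19*I*√5)²*110 = 301 + 110*(-6 + 19*I*√5)²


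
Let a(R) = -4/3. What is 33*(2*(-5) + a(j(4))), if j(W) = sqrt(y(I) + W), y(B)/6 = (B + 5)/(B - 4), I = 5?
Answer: -374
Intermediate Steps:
y(B) = 6*(5 + B)/(-4 + B) (y(B) = 6*((B + 5)/(B - 4)) = 6*((5 + B)/(-4 + B)) = 6*(5 + B)/(-4 + B))
j(W) = sqrt(60 + W) (j(W) = sqrt(6*(5 + 5)/(-4 + 5) + W) = sqrt(6*10/1 + W) = sqrt(6*1*10 + W) = sqrt(60 + W))
a(R) = -4/3 (a(R) = -4*1/3 = -4/3)
33*(2*(-5) + a(j(4))) = 33*(2*(-5) - 4/3) = 33*(-10 - 4/3) = 33*(-34/3) = -374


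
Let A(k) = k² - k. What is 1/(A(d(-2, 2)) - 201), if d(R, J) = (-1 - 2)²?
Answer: -1/129 ≈ -0.0077519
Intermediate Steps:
d(R, J) = 9 (d(R, J) = (-3)² = 9)
1/(A(d(-2, 2)) - 201) = 1/(9*(-1 + 9) - 201) = 1/(9*8 - 201) = 1/(72 - 201) = 1/(-129) = -1/129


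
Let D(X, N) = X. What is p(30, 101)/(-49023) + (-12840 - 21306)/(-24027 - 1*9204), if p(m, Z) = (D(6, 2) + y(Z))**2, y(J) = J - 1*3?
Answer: 33705458/41771367 ≈ 0.80690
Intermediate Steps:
y(J) = -3 + J (y(J) = J - 3 = -3 + J)
p(m, Z) = (3 + Z)**2 (p(m, Z) = (6 + (-3 + Z))**2 = (3 + Z)**2)
p(30, 101)/(-49023) + (-12840 - 21306)/(-24027 - 1*9204) = (3 + 101)**2/(-49023) + (-12840 - 21306)/(-24027 - 1*9204) = 104**2*(-1/49023) - 34146/(-24027 - 9204) = 10816*(-1/49023) - 34146/(-33231) = -832/3771 - 34146*(-1/33231) = -832/3771 + 11382/11077 = 33705458/41771367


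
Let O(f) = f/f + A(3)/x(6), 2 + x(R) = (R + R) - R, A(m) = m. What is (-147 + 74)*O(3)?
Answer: -511/4 ≈ -127.75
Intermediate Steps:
x(R) = -2 + R (x(R) = -2 + ((R + R) - R) = -2 + (2*R - R) = -2 + R)
O(f) = 7/4 (O(f) = f/f + 3/(-2 + 6) = 1 + 3/4 = 1 + 3*(¼) = 1 + ¾ = 7/4)
(-147 + 74)*O(3) = (-147 + 74)*(7/4) = -73*7/4 = -511/4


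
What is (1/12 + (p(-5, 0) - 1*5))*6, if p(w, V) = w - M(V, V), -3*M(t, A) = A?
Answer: -119/2 ≈ -59.500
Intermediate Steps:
M(t, A) = -A/3
p(w, V) = w + V/3 (p(w, V) = w - (-1)*V/3 = w + V/3)
(1/12 + (p(-5, 0) - 1*5))*6 = (1/12 + ((-5 + (1/3)*0) - 1*5))*6 = (1/12 + ((-5 + 0) - 5))*6 = (1/12 + (-5 - 5))*6 = (1/12 - 10)*6 = -119/12*6 = -119/2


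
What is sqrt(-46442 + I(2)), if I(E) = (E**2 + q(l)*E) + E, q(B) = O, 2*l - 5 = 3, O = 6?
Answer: 2*I*sqrt(11606) ≈ 215.46*I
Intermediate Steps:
l = 4 (l = 5/2 + (1/2)*3 = 5/2 + 3/2 = 4)
q(B) = 6
I(E) = E**2 + 7*E (I(E) = (E**2 + 6*E) + E = E**2 + 7*E)
sqrt(-46442 + I(2)) = sqrt(-46442 + 2*(7 + 2)) = sqrt(-46442 + 2*9) = sqrt(-46442 + 18) = sqrt(-46424) = 2*I*sqrt(11606)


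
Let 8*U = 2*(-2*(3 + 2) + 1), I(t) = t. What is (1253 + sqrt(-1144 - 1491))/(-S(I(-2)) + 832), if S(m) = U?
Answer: 5012/3337 + 4*I*sqrt(2635)/3337 ≈ 1.5019 + 0.061531*I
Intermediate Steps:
U = -9/4 (U = (2*(-2*(3 + 2) + 1))/8 = (2*(-2*5 + 1))/8 = (2*(-10 + 1))/8 = (2*(-9))/8 = (1/8)*(-18) = -9/4 ≈ -2.2500)
S(m) = -9/4
(1253 + sqrt(-1144 - 1491))/(-S(I(-2)) + 832) = (1253 + sqrt(-1144 - 1491))/(-1*(-9/4) + 832) = (1253 + sqrt(-2635))/(9/4 + 832) = (1253 + I*sqrt(2635))/(3337/4) = (1253 + I*sqrt(2635))*(4/3337) = 5012/3337 + 4*I*sqrt(2635)/3337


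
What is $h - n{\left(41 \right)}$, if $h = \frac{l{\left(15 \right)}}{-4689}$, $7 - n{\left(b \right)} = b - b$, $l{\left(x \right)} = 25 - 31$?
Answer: $- \frac{10939}{1563} \approx -6.9987$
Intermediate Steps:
$l{\left(x \right)} = -6$
$n{\left(b \right)} = 7$ ($n{\left(b \right)} = 7 - \left(b - b\right) = 7 - 0 = 7 + 0 = 7$)
$h = \frac{2}{1563}$ ($h = - \frac{6}{-4689} = \left(-6\right) \left(- \frac{1}{4689}\right) = \frac{2}{1563} \approx 0.0012796$)
$h - n{\left(41 \right)} = \frac{2}{1563} - 7 = - \frac{10939}{1563}$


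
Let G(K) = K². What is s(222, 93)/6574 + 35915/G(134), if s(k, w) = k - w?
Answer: 119210767/59021372 ≈ 2.0198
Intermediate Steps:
s(222, 93)/6574 + 35915/G(134) = (222 - 1*93)/6574 + 35915/(134²) = (222 - 93)*(1/6574) + 35915/17956 = 129*(1/6574) + 35915*(1/17956) = 129/6574 + 35915/17956 = 119210767/59021372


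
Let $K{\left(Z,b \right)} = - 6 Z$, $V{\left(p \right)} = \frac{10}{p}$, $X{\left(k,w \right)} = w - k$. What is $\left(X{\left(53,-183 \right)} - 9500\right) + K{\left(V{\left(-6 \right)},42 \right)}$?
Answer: $-9726$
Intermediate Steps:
$\left(X{\left(53,-183 \right)} - 9500\right) + K{\left(V{\left(-6 \right)},42 \right)} = \left(\left(-183 - 53\right) - 9500\right) - 6 \frac{10}{-6} = \left(\left(-183 - 53\right) - 9500\right) - 6 \cdot 10 \left(- \frac{1}{6}\right) = \left(-236 - 9500\right) - -10 = -9736 + 10 = -9726$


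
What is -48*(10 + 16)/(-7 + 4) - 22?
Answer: 394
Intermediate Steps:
-48*(10 + 16)/(-7 + 4) - 22 = -1248/(-3) - 22 = -1248*(-1)/3 - 22 = -48*(-26/3) - 22 = 416 - 22 = 394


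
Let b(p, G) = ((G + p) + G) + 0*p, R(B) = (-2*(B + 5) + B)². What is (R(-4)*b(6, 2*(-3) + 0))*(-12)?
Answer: 2592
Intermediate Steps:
R(B) = (-10 - B)² (R(B) = (-2*(5 + B) + B)² = ((-10 - 2*B) + B)² = (-10 - B)²)
b(p, G) = p + 2*G (b(p, G) = (p + 2*G) + 0 = p + 2*G)
(R(-4)*b(6, 2*(-3) + 0))*(-12) = ((10 - 4)²*(6 + 2*(2*(-3) + 0)))*(-12) = (6²*(6 + 2*(-6 + 0)))*(-12) = (36*(6 + 2*(-6)))*(-12) = (36*(6 - 12))*(-12) = (36*(-6))*(-12) = -216*(-12) = 2592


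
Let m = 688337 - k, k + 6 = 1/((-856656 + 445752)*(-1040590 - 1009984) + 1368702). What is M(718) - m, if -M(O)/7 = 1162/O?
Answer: -208220275766037391633/302489963507682 ≈ -6.8835e+5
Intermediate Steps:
M(O) = -8134/O
k = -5055542565587/842590427598 (k = -6 + 1/((-856656 + 445752)*(-1040590 - 1009984) + 1368702) = -6 + 1/(-410904*(-2050574) + 1368702) = -6 + 1/(842589058896 + 1368702) = -6 + 1/842590427598 = -5055542565587/842590427598 ≈ -6.0000)
m = 579991222704090113/842590427598 (m = 688337 - 1*(-5055542565587/842590427598) = 688337 + 5055542565587/842590427598 = 579991222704090113/842590427598 ≈ 6.8834e+5)
M(718) - m = -8134/718 - 1*579991222704090113/842590427598 = -8134*1/718 - 579991222704090113/842590427598 = -4067/359 - 579991222704090113/842590427598 = -208220275766037391633/302489963507682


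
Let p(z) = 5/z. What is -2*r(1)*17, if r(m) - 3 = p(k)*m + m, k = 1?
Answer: -306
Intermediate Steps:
r(m) = 3 + 6*m (r(m) = 3 + ((5/1)*m + m) = 3 + ((5*1)*m + m) = 3 + (5*m + m) = 3 + 6*m)
-2*r(1)*17 = -2*(3 + 6*1)*17 = -2*(3 + 6)*17 = -2*9*17 = -18*17 = -306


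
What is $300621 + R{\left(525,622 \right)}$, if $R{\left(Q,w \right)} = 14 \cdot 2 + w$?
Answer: $301271$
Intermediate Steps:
$R{\left(Q,w \right)} = 28 + w$
$300621 + R{\left(525,622 \right)} = 300621 + \left(28 + 622\right) = 300621 + 650 = 301271$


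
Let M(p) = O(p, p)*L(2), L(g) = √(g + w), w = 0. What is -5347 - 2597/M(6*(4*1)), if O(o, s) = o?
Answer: -5347 - 2597*√2/48 ≈ -5423.5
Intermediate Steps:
L(g) = √g (L(g) = √(g + 0) = √g)
M(p) = p*√2
-5347 - 2597/M(6*(4*1)) = -5347 - 2597*√2/48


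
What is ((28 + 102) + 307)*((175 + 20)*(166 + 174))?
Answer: 28973100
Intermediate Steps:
((28 + 102) + 307)*((175 + 20)*(166 + 174)) = (130 + 307)*(195*340) = 437*66300 = 28973100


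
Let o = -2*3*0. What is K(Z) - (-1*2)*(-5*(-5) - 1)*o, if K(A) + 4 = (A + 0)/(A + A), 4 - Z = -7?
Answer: -7/2 ≈ -3.5000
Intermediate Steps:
Z = 11 (Z = 4 - 1*(-7) = 4 + 7 = 11)
K(A) = -7/2 (K(A) = -4 + (A + 0)/(A + A) = -4 + A/((2*A)) = -4 + A*(1/(2*A)) = -4 + 1/2 = -7/2)
o = 0 (o = -6*0 = 0)
K(Z) - (-1*2)*(-5*(-5) - 1)*o = -7/2 - (-1*2)*(-5*(-5) - 1)*0 = -7/2 - (-2*(25 - 1))*0 = -7/2 - (-2*24)*0 = -7/2 - (-48)*0 = -7/2 - 1*0 = -7/2 + 0 = -7/2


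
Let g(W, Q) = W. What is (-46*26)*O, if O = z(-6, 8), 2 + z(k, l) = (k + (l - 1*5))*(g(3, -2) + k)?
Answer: -8372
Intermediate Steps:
z(k, l) = -2 + (3 + k)*(-5 + k + l) (z(k, l) = -2 + (k + (l - 1*5))*(3 + k) = -2 + (k + (l - 5))*(3 + k) = -2 + (k + (-5 + l))*(3 + k) = -2 + (-5 + k + l)*(3 + k) = -2 + (3 + k)*(-5 + k + l))
O = 7 (O = -17 + (-6)² - 2*(-6) + 3*8 - 6*8 = -17 + 36 + 12 + 24 - 48 = 7)
(-46*26)*O = -46*26*7 = -1196*7 = -8372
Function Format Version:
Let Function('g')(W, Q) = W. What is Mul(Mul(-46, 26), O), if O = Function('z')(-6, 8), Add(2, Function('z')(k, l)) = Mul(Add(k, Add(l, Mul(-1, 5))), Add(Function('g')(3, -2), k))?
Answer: -8372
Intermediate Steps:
Function('z')(k, l) = Add(-2, Mul(Add(3, k), Add(-5, k, l))) (Function('z')(k, l) = Add(-2, Mul(Add(k, Add(l, Mul(-1, 5))), Add(3, k))) = Add(-2, Mul(Add(k, Add(l, -5)), Add(3, k))) = Add(-2, Mul(Add(k, Add(-5, l)), Add(3, k))) = Add(-2, Mul(Add(-5, k, l), Add(3, k))) = Add(-2, Mul(Add(3, k), Add(-5, k, l))))
O = 7 (O = Add(-17, Pow(-6, 2), Mul(-2, -6), Mul(3, 8), Mul(-6, 8)) = Add(-17, 36, 12, 24, -48) = 7)
Mul(Mul(-46, 26), O) = Mul(Mul(-46, 26), 7) = Mul(-1196, 7) = -8372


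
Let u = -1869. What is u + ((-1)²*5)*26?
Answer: -1739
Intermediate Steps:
u + ((-1)²*5)*26 = -1869 + ((-1)²*5)*26 = -1869 + (1*5)*26 = -1869 + 5*26 = -1869 + 130 = -1739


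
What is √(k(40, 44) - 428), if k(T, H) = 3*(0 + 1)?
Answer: 5*I*√17 ≈ 20.616*I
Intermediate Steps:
k(T, H) = 3 (k(T, H) = 3*1 = 3)
√(k(40, 44) - 428) = √(3 - 428) = √(-425) = 5*I*√17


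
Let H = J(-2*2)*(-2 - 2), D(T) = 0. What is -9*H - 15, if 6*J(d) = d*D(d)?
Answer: -15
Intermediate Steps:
J(d) = 0 (J(d) = (d*0)/6 = (1/6)*0 = 0)
H = 0 (H = 0*(-2 - 2) = 0*(-4) = 0)
-9*H - 15 = -9*0 - 15 = 0 - 15 = -15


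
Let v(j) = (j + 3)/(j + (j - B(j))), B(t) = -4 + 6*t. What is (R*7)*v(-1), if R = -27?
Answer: -189/4 ≈ -47.250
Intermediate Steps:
v(j) = (3 + j)/(4 - 4*j) (v(j) = (j + 3)/(j + (j - (-4 + 6*j))) = (3 + j)/(j + (j + (4 - 6*j))) = (3 + j)/(j + (4 - 5*j)) = (3 + j)/(4 - 4*j))
(R*7)*v(-1) = (-27*7)*((-3 - 1*(-1))/(4*(-1 - 1))) = -189*(-3 + 1)/(4*(-2)) = -189*(-1)*(-2)/(4*2) = -189*¼ = -189/4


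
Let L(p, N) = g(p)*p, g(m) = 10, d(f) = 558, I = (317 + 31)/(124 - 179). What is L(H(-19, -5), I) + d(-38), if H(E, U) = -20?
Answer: 358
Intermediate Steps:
I = -348/55 (I = 348/(-55) = 348*(-1/55) = -348/55 ≈ -6.3273)
L(p, N) = 10*p
L(H(-19, -5), I) + d(-38) = 10*(-20) + 558 = -200 + 558 = 358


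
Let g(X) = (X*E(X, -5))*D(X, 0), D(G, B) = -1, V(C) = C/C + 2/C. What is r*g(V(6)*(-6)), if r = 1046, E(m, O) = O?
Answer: -41840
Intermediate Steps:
V(C) = 1 + 2/C
g(X) = 5*X (g(X) = (X*(-5))*(-1) = -5*X*(-1) = 5*X)
r*g(V(6)*(-6)) = 1046*(5*(((2 + 6)/6)*(-6))) = 1046*(5*(((⅙)*8)*(-6))) = 1046*(5*((4/3)*(-6))) = 1046*(5*(-8)) = 1046*(-40) = -41840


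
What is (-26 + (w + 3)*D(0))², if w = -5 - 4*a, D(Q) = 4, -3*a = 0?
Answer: 1156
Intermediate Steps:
a = 0 (a = -⅓*0 = 0)
w = -5 (w = -5 - 4*0 = -5 + 0 = -5)
(-26 + (w + 3)*D(0))² = (-26 + (-5 + 3)*4)² = (-26 - 2*4)² = (-26 - 8)² = (-34)² = 1156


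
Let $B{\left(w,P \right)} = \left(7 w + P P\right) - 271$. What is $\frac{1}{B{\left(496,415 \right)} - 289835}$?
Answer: $- \frac{1}{114409} \approx -8.7406 \cdot 10^{-6}$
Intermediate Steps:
$B{\left(w,P \right)} = -271 + P^{2} + 7 w$ ($B{\left(w,P \right)} = \left(7 w + P^{2}\right) - 271 = \left(P^{2} + 7 w\right) - 271 = -271 + P^{2} + 7 w$)
$\frac{1}{B{\left(496,415 \right)} - 289835} = \frac{1}{\left(-271 + 415^{2} + 7 \cdot 496\right) - 289835} = \frac{1}{\left(-271 + 172225 + 3472\right) - 289835} = \frac{1}{175426 - 289835} = \frac{1}{-114409} = - \frac{1}{114409}$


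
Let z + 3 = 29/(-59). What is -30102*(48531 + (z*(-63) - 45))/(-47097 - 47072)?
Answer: 86502672504/5555971 ≈ 15569.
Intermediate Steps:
z = -206/59 (z = -3 + 29/(-59) = -3 + 29*(-1/59) = -3 - 29/59 = -206/59 ≈ -3.4915)
-30102*(48531 + (z*(-63) - 45))/(-47097 - 47072) = -30102*(48531 + (-206/59*(-63) - 45))/(-47097 - 47072) = -30102/((-94169/(48531 + (12978/59 - 45)))) = -30102/((-94169/(48531 + 10323/59))) = -30102/((-94169/2873652/59)) = -30102/((-94169*59/2873652)) = -30102/(-5555971/2873652) = -30102*(-2873652/5555971) = 86502672504/5555971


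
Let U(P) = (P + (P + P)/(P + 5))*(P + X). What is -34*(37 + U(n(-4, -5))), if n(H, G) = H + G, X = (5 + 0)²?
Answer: 1190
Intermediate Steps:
X = 25 (X = 5² = 25)
n(H, G) = G + H
U(P) = (25 + P)*(P + 2*P/(5 + P)) (U(P) = (P + (P + P)/(P + 5))*(P + 25) = (P + (2*P)/(5 + P))*(25 + P) = (P + 2*P/(5 + P))*(25 + P) = (25 + P)*(P + 2*P/(5 + P)))
-34*(37 + U(n(-4, -5))) = -34*(37 + (-5 - 4)*(175 + (-5 - 4)² + 32*(-5 - 4))/(5 + (-5 - 4))) = -34*(37 - 9*(175 + (-9)² + 32*(-9))/(5 - 9)) = -34*(37 - 9*(175 + 81 - 288)/(-4)) = -34*(37 - 9*(-¼)*(-32)) = -34*(37 - 72) = -34*(-35) = 1190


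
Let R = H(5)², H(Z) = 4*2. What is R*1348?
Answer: 86272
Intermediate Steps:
H(Z) = 8
R = 64 (R = 8² = 64)
R*1348 = 64*1348 = 86272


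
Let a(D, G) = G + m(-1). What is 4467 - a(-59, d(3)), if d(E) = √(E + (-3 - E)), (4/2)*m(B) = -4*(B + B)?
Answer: 4463 - I*√3 ≈ 4463.0 - 1.732*I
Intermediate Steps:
m(B) = -4*B (m(B) = (-4*(B + B))/2 = (-8*B)/2 = -4*B)
d(E) = I*√3 (d(E) = √(-3) = I*√3)
a(D, G) = 4 + G (a(D, G) = G - 4*(-1) = G + 4 = 4 + G)
4467 - a(-59, d(3)) = 4467 - (4 + I*√3) = 4467 + (-4 - I*√3) = 4463 - I*√3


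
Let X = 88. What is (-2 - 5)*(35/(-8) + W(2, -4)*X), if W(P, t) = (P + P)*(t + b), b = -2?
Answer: 118517/8 ≈ 14815.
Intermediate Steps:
W(P, t) = 2*P*(-2 + t) (W(P, t) = (P + P)*(t - 2) = (2*P)*(-2 + t) = 2*P*(-2 + t))
(-2 - 5)*(35/(-8) + W(2, -4)*X) = (-2 - 5)*(35/(-8) + (2*2*(-2 - 4))*88) = -7*(35*(-1/8) + (2*2*(-6))*88) = -7*(-35/8 - 24*88) = -7*(-35/8 - 2112) = -7*(-16931/8) = 118517/8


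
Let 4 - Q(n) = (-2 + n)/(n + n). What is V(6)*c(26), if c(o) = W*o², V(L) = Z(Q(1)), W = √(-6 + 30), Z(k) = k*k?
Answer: 27378*√6 ≈ 67062.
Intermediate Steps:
Q(n) = 4 - (-2 + n)/(2*n) (Q(n) = 4 - (-2 + n)/(n + n) = 4 - (-2 + n)/(2*n))
Z(k) = k²
W = 2*√6 (W = √24 = 2*√6 ≈ 4.8990)
V(L) = 81/4 (V(L) = (7/2 + 1/1)² = (7/2 + 1)² = (9/2)² = 81/4)
c(o) = 2*√6*o² (c(o) = (2*√6)*o² = 2*√6*o²)
V(6)*c(26) = 81*(2*√6*26²)/4 = 81*(2*√6*676)/4 = 81*(1352*√6)/4 = 27378*√6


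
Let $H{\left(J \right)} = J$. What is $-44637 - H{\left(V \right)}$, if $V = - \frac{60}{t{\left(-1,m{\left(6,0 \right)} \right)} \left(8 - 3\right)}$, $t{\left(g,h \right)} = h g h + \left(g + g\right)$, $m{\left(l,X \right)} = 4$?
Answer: $- \frac{133913}{3} \approx -44638.0$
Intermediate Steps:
$t{\left(g,h \right)} = 2 g + g h^{2}$ ($t{\left(g,h \right)} = g h h + 2 g = g h^{2} + 2 g = 2 g + g h^{2}$)
$V = \frac{2}{3}$ ($V = - \frac{60}{- (2 + 4^{2}) \left(8 - 3\right)} = - \frac{60}{- (2 + 16) 5} = - \frac{60}{\left(-1\right) 18 \cdot 5} = - \frac{60}{\left(-18\right) 5} = - \frac{60}{-90} = \left(-60\right) \left(- \frac{1}{90}\right) = \frac{2}{3} \approx 0.66667$)
$-44637 - H{\left(V \right)} = -44637 - \frac{2}{3} = - \frac{133913}{3}$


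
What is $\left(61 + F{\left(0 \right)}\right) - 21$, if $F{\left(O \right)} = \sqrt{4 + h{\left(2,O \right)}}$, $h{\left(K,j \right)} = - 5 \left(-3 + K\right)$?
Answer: $43$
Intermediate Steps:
$h{\left(K,j \right)} = 15 - 5 K$
$F{\left(O \right)} = 3$ ($F{\left(O \right)} = \sqrt{4 + \left(15 - 10\right)} = \sqrt{4 + 5} = \sqrt{9} = 3$)
$\left(61 + F{\left(0 \right)}\right) - 21 = \left(61 + 3\right) - 21 = 64 - 21 = 43$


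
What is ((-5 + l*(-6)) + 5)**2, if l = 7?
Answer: 1764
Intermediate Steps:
((-5 + l*(-6)) + 5)**2 = ((-5 + 7*(-6)) + 5)**2 = ((-5 - 42) + 5)**2 = (-47 + 5)**2 = (-42)**2 = 1764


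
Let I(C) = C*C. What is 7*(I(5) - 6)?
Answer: 133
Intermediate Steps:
I(C) = C²
7*(I(5) - 6) = 7*(5² - 6) = 7*(25 - 6) = 7*19 = 133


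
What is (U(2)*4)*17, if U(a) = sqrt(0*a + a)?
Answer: 68*sqrt(2) ≈ 96.167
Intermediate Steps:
U(a) = sqrt(a) (U(a) = sqrt(0 + a) = sqrt(a))
(U(2)*4)*17 = (sqrt(2)*4)*17 = (4*sqrt(2))*17 = 68*sqrt(2)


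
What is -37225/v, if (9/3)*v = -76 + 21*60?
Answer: -111675/1184 ≈ -94.320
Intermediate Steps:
v = 1184/3 (v = (-76 + 21*60)/3 = (-76 + 1260)/3 = (1/3)*1184 = 1184/3 ≈ 394.67)
-37225/v = -37225/1184/3 = -37225*3/1184 = -111675/1184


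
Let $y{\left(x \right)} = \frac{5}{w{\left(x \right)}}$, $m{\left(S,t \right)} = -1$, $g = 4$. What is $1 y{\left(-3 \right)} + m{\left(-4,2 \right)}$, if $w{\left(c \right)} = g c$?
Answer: $- \frac{17}{12} \approx -1.4167$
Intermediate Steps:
$w{\left(c \right)} = 4 c$
$y{\left(x \right)} = \frac{5}{4 x}$
$1 y{\left(-3 \right)} + m{\left(-4,2 \right)} = 1 \frac{5}{4 \left(-3\right)} - 1 = 1 \cdot \frac{5}{4} \left(- \frac{1}{3}\right) - 1 = 1 \left(- \frac{5}{12}\right) - 1 = - \frac{5}{12} - 1 = - \frac{17}{12}$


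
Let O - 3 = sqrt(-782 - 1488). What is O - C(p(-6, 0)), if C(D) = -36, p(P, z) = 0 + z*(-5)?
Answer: 39 + I*sqrt(2270) ≈ 39.0 + 47.645*I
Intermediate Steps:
p(P, z) = -5*z (p(P, z) = 0 - 5*z = -5*z)
O = 3 + I*sqrt(2270) (O = 3 + sqrt(-782 - 1488) = 3 + sqrt(-2270) = 3 + I*sqrt(2270) ≈ 3.0 + 47.645*I)
O - C(p(-6, 0)) = (3 + I*sqrt(2270)) - 1*(-36) = (3 + I*sqrt(2270)) + 36 = 39 + I*sqrt(2270)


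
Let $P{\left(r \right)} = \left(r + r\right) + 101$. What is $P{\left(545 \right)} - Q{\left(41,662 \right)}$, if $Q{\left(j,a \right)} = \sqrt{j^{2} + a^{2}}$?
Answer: $1191 - 5 \sqrt{17597} \approx 527.73$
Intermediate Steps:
$P{\left(r \right)} = 101 + 2 r$ ($P{\left(r \right)} = 2 r + 101 = 101 + 2 r$)
$Q{\left(j,a \right)} = \sqrt{a^{2} + j^{2}}$
$P{\left(545 \right)} - Q{\left(41,662 \right)} = \left(101 + 2 \cdot 545\right) - \sqrt{662^{2} + 41^{2}} = \left(101 + 1090\right) - \sqrt{438244 + 1681} = 1191 - \sqrt{439925} = 1191 - 5 \sqrt{17597}$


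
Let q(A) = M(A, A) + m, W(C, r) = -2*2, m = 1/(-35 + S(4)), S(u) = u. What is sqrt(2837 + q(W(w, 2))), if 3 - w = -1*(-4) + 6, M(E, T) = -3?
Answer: sqrt(2723443)/31 ≈ 53.235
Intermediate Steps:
w = -7 (w = 3 - (-1*(-4) + 6) = 3 - (4 + 6) = 3 - 1*10 = 3 - 10 = -7)
m = -1/31 (m = 1/(-35 + 4) = 1/(-31) = -1/31 ≈ -0.032258)
W(C, r) = -4
q(A) = -94/31 (q(A) = -3 - 1/31 = -94/31)
sqrt(2837 + q(W(w, 2))) = sqrt(2837 - 94/31) = sqrt(87853/31) = sqrt(2723443)/31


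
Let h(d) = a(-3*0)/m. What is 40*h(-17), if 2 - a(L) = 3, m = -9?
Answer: 40/9 ≈ 4.4444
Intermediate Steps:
a(L) = -1 (a(L) = 2 - 1*3 = 2 - 3 = -1)
h(d) = 1/9 (h(d) = -1/(-9) = -1*(-1/9) = 1/9)
40*h(-17) = 40*(1/9) = 40/9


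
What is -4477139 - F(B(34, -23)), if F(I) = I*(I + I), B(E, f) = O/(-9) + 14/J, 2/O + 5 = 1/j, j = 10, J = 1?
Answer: -870795201131/194481 ≈ -4.4775e+6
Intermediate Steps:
O = -20/49 (O = 2/(-5 + 1/10) = 2/(-49/10) = 2*(-10/49) = -20/49 ≈ -0.40816)
B(E, f) = 6194/441 (B(E, f) = -20/49/(-9) + 14/1 = -20/49*(-1/9) + 14*1 = 20/441 + 14 = 6194/441)
F(I) = 2*I**2 (F(I) = I*(2*I) = 2*I**2)
-4477139 - F(B(34, -23)) = -4477139 - 2*(6194/441)**2 = -4477139 - 2*38365636/194481 = -4477139 - 1*76731272/194481 = -4477139 - 76731272/194481 = -870795201131/194481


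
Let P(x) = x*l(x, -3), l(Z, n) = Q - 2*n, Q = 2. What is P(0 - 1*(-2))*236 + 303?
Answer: 4079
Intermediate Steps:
l(Z, n) = 2 - 2*n
P(x) = 8*x (P(x) = x*(2 - 2*(-3)) = x*(2 + 6) = x*8 = 8*x)
P(0 - 1*(-2))*236 + 303 = (8*(0 - 1*(-2)))*236 + 303 = (8*(0 + 2))*236 + 303 = (8*2)*236 + 303 = 16*236 + 303 = 3776 + 303 = 4079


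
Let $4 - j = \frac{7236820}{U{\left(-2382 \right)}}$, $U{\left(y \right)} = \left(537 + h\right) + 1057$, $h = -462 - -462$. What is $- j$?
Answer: $\frac{3615222}{797} \approx 4536.0$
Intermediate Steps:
$h = 0$ ($h = -462 + 462 = 0$)
$U{\left(y \right)} = 1594$ ($U{\left(y \right)} = \left(537 + 0\right) + 1057 = 537 + 1057 = 1594$)
$j = - \frac{3615222}{797}$ ($j = 4 - \frac{7236820}{1594} = 4 - 7236820 \cdot \frac{1}{1594} = 4 - \frac{3618410}{797} = - \frac{3615222}{797} \approx -4536.0$)
$- j = \left(-1\right) \left(- \frac{3615222}{797}\right) = \frac{3615222}{797}$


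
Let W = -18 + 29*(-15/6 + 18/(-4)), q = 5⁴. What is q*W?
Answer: -138125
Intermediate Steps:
q = 625
W = -221 (W = -18 + 29*(-15*⅙ + 18*(-¼)) = -18 + 29*(-5/2 - 9/2) = -18 + 29*(-7) = -18 - 203 = -221)
q*W = 625*(-221) = -138125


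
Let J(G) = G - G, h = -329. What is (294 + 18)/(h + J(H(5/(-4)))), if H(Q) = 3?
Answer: -312/329 ≈ -0.94833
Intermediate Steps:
J(G) = 0
(294 + 18)/(h + J(H(5/(-4)))) = (294 + 18)/(-329 + 0) = 312/(-329) = 312*(-1/329) = -312/329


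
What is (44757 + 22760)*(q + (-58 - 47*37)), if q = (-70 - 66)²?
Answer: 1127466383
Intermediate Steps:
q = 18496 (q = (-136)² = 18496)
(44757 + 22760)*(q + (-58 - 47*37)) = (44757 + 22760)*(18496 + (-58 - 47*37)) = 67517*(18496 + (-58 - 1739)) = 67517*(18496 - 1797) = 67517*16699 = 1127466383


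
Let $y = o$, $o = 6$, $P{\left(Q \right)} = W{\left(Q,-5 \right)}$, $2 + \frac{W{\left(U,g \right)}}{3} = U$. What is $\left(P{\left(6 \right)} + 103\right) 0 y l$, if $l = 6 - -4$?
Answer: $0$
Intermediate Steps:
$W{\left(U,g \right)} = -6 + 3 U$
$P{\left(Q \right)} = -6 + 3 Q$
$l = 10$ ($l = 6 + 4 = 10$)
$y = 6$
$\left(P{\left(6 \right)} + 103\right) 0 y l = \left(\left(-6 + 3 \cdot 6\right) + 103\right) 0 \cdot 6 \cdot 10 = \left(\left(-6 + 18\right) + 103\right) 0 \cdot 10 = \left(12 + 103\right) 0 = 115 \cdot 0 = 0$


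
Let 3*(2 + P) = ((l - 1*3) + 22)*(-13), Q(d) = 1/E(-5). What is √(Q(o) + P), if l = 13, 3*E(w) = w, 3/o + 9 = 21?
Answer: I*√31785/15 ≈ 11.886*I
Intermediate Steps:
o = ¼ (o = 3/(-9 + 21) = 3/12 = 3*(1/12) = ¼ ≈ 0.25000)
E(w) = w/3
Q(d) = -⅗ (Q(d) = 1/((⅓)*(-5)) = 1/(-5/3) = -⅗)
P = -422/3 (P = -2 + (((13 - 1*3) + 22)*(-13))/3 = -2 + (((13 - 3) + 22)*(-13))/3 = -2 + ((10 + 22)*(-13))/3 = -2 + (32*(-13))/3 = -2 + (⅓)*(-416) = -2 - 416/3 = -422/3 ≈ -140.67)
√(Q(o) + P) = √(-⅗ - 422/3) = √(-2119/15) = I*√31785/15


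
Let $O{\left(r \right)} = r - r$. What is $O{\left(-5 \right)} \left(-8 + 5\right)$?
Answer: $0$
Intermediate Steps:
$O{\left(r \right)} = 0$
$O{\left(-5 \right)} \left(-8 + 5\right) = 0 \left(-8 + 5\right) = 0 \left(-3\right) = 0$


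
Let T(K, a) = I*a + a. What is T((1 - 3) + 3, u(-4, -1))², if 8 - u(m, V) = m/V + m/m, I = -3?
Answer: 36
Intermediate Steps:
u(m, V) = 7 - m/V (u(m, V) = 8 - (m/V + m/m) = 8 - (m/V + 1) = 8 - (1 + m/V) = 8 + (-1 - m/V) = 7 - m/V)
T(K, a) = -2*a (T(K, a) = -3*a + a = -2*a)
T((1 - 3) + 3, u(-4, -1))² = (-2*(7 - 1*(-4)/(-1)))² = (-2*(7 - 1*(-4)*(-1)))² = (-2*(7 - 4))² = (-2*3)² = (-6)² = 36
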